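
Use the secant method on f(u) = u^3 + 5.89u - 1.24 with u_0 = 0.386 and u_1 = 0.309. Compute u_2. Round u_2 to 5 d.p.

Secant update: u_(k+1) = u_k − f(u_k)·(u_k − u_(k-1))/(f(u_k) − f(u_(k-1))).
f(u_0) = 1.091052, f(u_1) = 0.609514
u_2 = 0.309000 - (0.609514)·(0.309000 - 0.386000)/(0.609514 - (1.091052)) = 0.211536; f(u_2) = 0.015415

0.21154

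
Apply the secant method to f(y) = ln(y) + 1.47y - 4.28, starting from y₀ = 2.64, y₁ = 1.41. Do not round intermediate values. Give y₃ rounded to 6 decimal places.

Secant update: y_(k+1) = y_k − f(y_k)·(y_k − y_(k-1))/(f(y_k) − f(y_(k-1))).
f(y_0) = 0.571579, f(y_1) = -1.863710
y_2 = 1.410000 - (-1.863710)·(1.410000 - 2.640000)/(-1.863710 - (0.571579)) = 2.351311; f(y_2) = 0.031400
y_3 = 2.351311 - (0.031400)·(2.351311 - 1.410000)/(0.031400 - (-1.863710)) = 2.335714; f(y_3) = 0.001818

2.335714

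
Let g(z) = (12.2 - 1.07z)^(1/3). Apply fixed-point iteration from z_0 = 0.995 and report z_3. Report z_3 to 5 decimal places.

2.14791

z_1 = g(0.995000) = 2.233065
z_2 = g(2.233065) = 2.140748
z_3 = g(2.140748) = 2.147909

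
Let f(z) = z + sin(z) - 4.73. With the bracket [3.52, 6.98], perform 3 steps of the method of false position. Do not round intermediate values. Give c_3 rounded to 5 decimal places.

f(3.520000) = -1.579441, f(6.980000) = 2.891778
step 1: c = 4.742232, f(c) = -0.987323 < 0 → new bracket [4.742232, 6.980000]
step 2: c = 5.311797, f(c) = -0.243873 < 0 → new bracket [5.311797, 6.980000]
step 3: c = 5.441540, f(c) = -0.034200 < 0 → new bracket [5.441540, 6.980000]

5.44154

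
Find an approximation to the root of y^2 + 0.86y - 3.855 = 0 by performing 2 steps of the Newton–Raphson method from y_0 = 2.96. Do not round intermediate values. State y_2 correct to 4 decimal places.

Newton update: y ← y − f(y)/f'(y).
f'(y) = 2y + 0.86
y_0 = 2.960000: f = 7.452200, f' = 6.780000 → y_1 = 2.960000 - (7.452200)/(6.780000) = 1.860855
y_1 = 1.860855: f = 1.208119, f' = 4.581711 → y_2 = 1.860855 - (1.208119)/(4.581711) = 1.597173

1.5972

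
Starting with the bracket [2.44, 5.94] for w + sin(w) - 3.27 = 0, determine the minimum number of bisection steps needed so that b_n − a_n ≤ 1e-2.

9

Initial width b − a = 5.94 − 2.44 = 3.500000.
After n steps the width is (b−a)/2^n; need (b−a)/2^n ≤ 1e-2.
So n ≥ log₂(3.500000/1e-2) = log₂(350.0000) ≈ 8.4512.
Hence n = 9.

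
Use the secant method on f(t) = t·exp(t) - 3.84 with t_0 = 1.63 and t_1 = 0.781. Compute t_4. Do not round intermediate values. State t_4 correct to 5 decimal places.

1.17600

f(t_0) = 4.479316, f(t_1) = -2.134566
t_2 = 0.781000 - (-2.134566)·(0.781000 - 1.630000)/(-2.134566 - (4.479316)) = 1.055006; f(t_2) = -0.810028
t_3 = 1.055006 - (-0.810028)·(1.055006 - 0.781000)/(-0.810028 - (-2.134566)) = 1.222577; f(t_3) = 0.311780
t_4 = 1.222577 - (0.311780)·(1.222577 - 1.055006)/(0.311780 - (-0.810028)) = 1.176004; f(t_4) = -0.028103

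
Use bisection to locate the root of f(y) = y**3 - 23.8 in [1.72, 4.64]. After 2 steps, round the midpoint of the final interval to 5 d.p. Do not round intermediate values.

f(1.720000) = -18.711552, f(4.640000) = 76.097344 (opposite signs)
step 1: m = 3.180000, f(m) = 8.357432 > 0 → root in [1.720000, 3.180000]
step 2: m = 2.450000, f(m) = -9.093875 < 0 → root in [2.450000, 3.180000]
Midpoint of [2.450000, 3.180000] = 2.815000

2.81500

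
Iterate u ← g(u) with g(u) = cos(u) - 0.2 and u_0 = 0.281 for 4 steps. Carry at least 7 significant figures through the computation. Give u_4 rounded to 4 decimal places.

u_1 = g(0.281000) = 0.760779
u_2 = g(0.760779) = 0.524299
u_3 = g(0.524299) = 0.665675
u_4 = g(0.665675) = 0.586500

0.5865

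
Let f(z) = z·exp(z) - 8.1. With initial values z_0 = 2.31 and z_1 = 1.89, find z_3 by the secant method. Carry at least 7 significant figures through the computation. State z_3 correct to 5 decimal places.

1.63155

Secant update: z_(k+1) = z_k − f(z_k)·(z_k − z_(k-1))/(f(z_k) − f(z_(k-1))).
f(z_0) = 15.171921, f(z_1) = 4.410607
z_2 = 1.890000 - (4.410607)·(1.890000 - 2.310000)/(4.410607 - (15.171921)) = 1.717860; f(z_2) = 1.472927
z_3 = 1.717860 - (1.472927)·(1.717860 - 1.890000)/(1.472927 - (4.410607)) = 1.631550; f(z_3) = 0.240147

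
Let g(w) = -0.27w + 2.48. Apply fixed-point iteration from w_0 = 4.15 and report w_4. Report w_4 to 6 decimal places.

1.964433

w_1 = g(4.150000) = 1.359500
w_2 = g(1.359500) = 2.112935
w_3 = g(2.112935) = 1.909508
w_4 = g(1.909508) = 1.964433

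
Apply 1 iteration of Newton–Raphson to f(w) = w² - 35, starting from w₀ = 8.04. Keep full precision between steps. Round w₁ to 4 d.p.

6.1966

Newton update: w ← w − f(w)/f'(w).
f'(w) = 2w
w_0 = 8.040000: f = 29.641600, f' = 16.080000 → w_1 = 8.040000 - (29.641600)/(16.080000) = 6.196617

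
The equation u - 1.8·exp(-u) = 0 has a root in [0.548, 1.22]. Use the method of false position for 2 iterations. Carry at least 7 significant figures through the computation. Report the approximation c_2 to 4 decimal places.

False-position update: c = (a·f(b) − b·f(a))/(f(b) − f(a)); replace the endpoint whose sign matches f(c).
f(0.548000) = -0.492589, f(1.220000) = 0.688586
step 1: c = 0.828246, f(c) = 0.041980 > 0 → new bracket [0.548000, 0.828246]
step 2: c = 0.806238, f(c) = 0.002476 > 0 → new bracket [0.548000, 0.806238]

0.8062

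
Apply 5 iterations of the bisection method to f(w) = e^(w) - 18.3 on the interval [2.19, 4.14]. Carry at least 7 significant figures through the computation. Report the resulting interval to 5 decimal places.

[2.86031, 2.92125]

f(2.190000) = -9.364787, f(4.140000) = 44.502821 (opposite signs)
step 1: m = 3.165000, f(m) = 5.388744 > 0 → root in [2.190000, 3.165000]
step 2: m = 2.677500, f(m) = -3.751324 < 0 → root in [2.677500, 3.165000]
step 3: m = 2.921250, f(m) = 0.264479 > 0 → root in [2.677500, 2.921250]
step 4: m = 2.799375, f(m) = -1.865628 < 0 → root in [2.799375, 2.921250]
step 5: m = 2.860313, f(m) = -0.833015 < 0 → root in [2.860313, 2.921250]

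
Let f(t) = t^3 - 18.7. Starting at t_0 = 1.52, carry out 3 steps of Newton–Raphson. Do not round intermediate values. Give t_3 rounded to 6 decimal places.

f'(t) = 3t^2
t_0 = 1.520000: f = -15.188192, f' = 6.931200 → t_1 = 1.520000 - (-15.188192)/(6.931200) = 3.711279
t_1 = 3.711279: f = 32.417636, f' = 41.320772 → t_2 = 3.711279 - (32.417636)/(41.320772) = 2.926743
t_2 = 2.926743: f = 6.369962, f' = 25.697470 → t_3 = 2.926743 - (6.369962)/(25.697470) = 2.678860

2.678860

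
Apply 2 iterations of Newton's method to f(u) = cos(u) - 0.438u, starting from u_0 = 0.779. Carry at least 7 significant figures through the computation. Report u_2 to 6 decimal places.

Newton update: u ← u − f(u)/f'(u).
f'(u) = -sin(u) - 0.438
u_0 = 0.779000: f = 0.370414, f' = -1.140568 → u_1 = 0.779000 - (0.370414)/(-1.140568) = 1.103763
u_1 = 1.103763: f = -0.033209, f' = -1.330908 → u_2 = 1.103763 - (-0.033209)/(-1.330908) = 1.078811

1.078811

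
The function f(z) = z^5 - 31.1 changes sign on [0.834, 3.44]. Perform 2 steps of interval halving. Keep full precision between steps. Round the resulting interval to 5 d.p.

[1.48550, 2.13700]

f(0.834000) = -30.696512, f(3.440000) = 450.617266 (opposite signs)
step 1: m = 2.137000, f(m) = 13.467945 > 0 → root in [0.834000, 2.137000]
step 2: m = 1.485500, f(m) = -23.866254 < 0 → root in [1.485500, 2.137000]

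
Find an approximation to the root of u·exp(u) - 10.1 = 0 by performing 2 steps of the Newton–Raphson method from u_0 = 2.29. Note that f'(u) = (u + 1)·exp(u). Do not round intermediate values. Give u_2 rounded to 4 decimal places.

1.7666

u_0 = 2.290000: f = 12.513607, f' = 32.488545 → u_1 = 2.290000 - (12.513607)/(32.488545) = 1.904830
u_1 = 1.904830: f = 2.697157, f' = 19.515423 → u_2 = 1.904830 - (2.697157)/(19.515423) = 1.766624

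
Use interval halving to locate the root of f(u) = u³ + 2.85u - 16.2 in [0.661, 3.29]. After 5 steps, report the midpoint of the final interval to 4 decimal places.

2.1809

f(0.661000) = -14.027345, f(3.290000) = 28.787789 (opposite signs)
step 1: m = 1.975500, f(m) = -2.860238 < 0 → root in [1.975500, 3.290000]
step 2: m = 2.632750, f(m) = 9.551909 > 0 → root in [1.975500, 2.632750]
step 3: m = 2.304125, f(m) = 2.599337 > 0 → root in [1.975500, 2.304125]
step 4: m = 2.139813, f(m) = -0.303766 < 0 → root in [2.139813, 2.304125]
step 5: m = 2.221969, f(m) = 1.102793 > 0 → root in [2.139813, 2.221969]
Midpoint of [2.139813, 2.221969] = 2.180891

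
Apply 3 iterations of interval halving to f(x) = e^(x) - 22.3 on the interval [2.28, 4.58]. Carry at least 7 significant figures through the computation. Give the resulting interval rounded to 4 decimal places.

f(2.280000) = -12.523320, f(4.580000) = 75.214394 (opposite signs)
step 1: m = 3.430000, f(m) = 8.576643 > 0 → root in [2.280000, 3.430000]
step 2: m = 2.855000, f(m) = -4.925563 < 0 → root in [2.855000, 3.430000]
step 3: m = 3.142500, f(m) = 0.861699 > 0 → root in [2.855000, 3.142500]

[2.8550, 3.1425]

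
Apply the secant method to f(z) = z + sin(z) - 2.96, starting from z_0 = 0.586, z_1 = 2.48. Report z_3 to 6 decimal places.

1.949166

f(z_0) = -1.820967, f(z_1) = 0.134374
z_2 = 2.480000 - (0.134374)·(2.480000 - 0.586000)/(0.134374 - (-1.820967)) = 2.349841; f(z_2) = 0.101426
z_3 = 2.349841 - (0.101426)·(2.349841 - 2.480000)/(0.101426 - (0.134374)) = 1.949166; f(z_3) = -0.081566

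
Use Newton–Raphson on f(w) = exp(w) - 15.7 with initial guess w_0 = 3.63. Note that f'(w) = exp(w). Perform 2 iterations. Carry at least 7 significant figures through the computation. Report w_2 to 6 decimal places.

Newton update: w ← w − f(w)/f'(w).
w_0 = 3.630000: f = 22.012817, f' = 37.712817 → w_1 = 3.630000 - (22.012817)/(37.712817) = 3.046304
w_1 = 3.046304: f = 5.337448, f' = 21.037448 → w_2 = 3.046304 - (5.337448)/(21.037448) = 2.792592

2.792592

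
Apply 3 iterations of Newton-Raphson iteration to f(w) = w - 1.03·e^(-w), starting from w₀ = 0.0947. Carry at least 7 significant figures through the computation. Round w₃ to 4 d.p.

0.5779

f'(w) = 1 + 1.03·e^(-w)
w_0 = 0.094700: f = -0.842235, f' = 1.936935 → w_1 = 0.094700 - (-0.842235)/(1.936935) = 0.529529
w_1 = 0.529529: f = -0.077020, f' = 1.606549 → w_2 = 0.529529 - (-0.077020)/(1.606549) = 0.577470
w_2 = 0.577470: f = -0.000686, f' = 1.578156 → w_3 = 0.577470 - (-0.000686)/(1.578156) = 0.577905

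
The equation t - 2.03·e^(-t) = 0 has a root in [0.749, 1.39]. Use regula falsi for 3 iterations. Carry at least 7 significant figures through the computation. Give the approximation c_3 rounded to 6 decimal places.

f(0.749000) = -0.210863, f(1.390000) = 0.884377
step 1: c = 0.872410, f(c) = 0.023985 > 0 → new bracket [0.749000, 0.872410]
step 2: c = 0.859806, f(c) = 0.000620 > 0 → new bracket [0.749000, 0.859806]
step 3: c = 0.859481, f(c) = 0.000016 > 0 → new bracket [0.749000, 0.859481]

0.859481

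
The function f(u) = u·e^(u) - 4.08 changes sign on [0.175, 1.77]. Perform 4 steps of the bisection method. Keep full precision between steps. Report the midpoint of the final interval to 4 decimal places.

1.2217

f(0.175000) = -3.871532, f(1.770000) = 6.311410 (opposite signs)
step 1: m = 0.972500, f(m) = -1.508177 < 0 → root in [0.972500, 1.770000]
step 2: m = 1.371250, f(m) = 1.323099 > 0 → root in [0.972500, 1.371250]
step 3: m = 1.171875, f(m) = -0.297141 < 0 → root in [1.171875, 1.371250]
step 4: m = 1.271562, f(m) = 0.454927 > 0 → root in [1.171875, 1.271562]
Midpoint of [1.171875, 1.271562] = 1.221719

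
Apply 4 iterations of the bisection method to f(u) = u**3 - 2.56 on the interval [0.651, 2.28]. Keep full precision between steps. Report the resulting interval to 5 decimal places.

[1.36369, 1.46550]

f(0.651000) = -2.284106, f(2.280000) = 9.292352 (opposite signs)
step 1: m = 1.465500, f(m) = 0.587440 > 0 → root in [0.651000, 1.465500]
step 2: m = 1.058250, f(m) = -1.374873 < 0 → root in [1.058250, 1.465500]
step 3: m = 1.261875, f(m) = -0.550680 < 0 → root in [1.261875, 1.465500]
step 4: m = 1.363688, f(m) = -0.024027 < 0 → root in [1.363688, 1.465500]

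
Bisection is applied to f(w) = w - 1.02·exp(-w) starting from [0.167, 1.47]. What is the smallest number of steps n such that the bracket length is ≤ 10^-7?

Initial width b − a = 1.47 − 0.167 = 1.303000.
After n steps the width is (b−a)/2^n; need (b−a)/2^n ≤ 10^-7.
So n ≥ log₂(1.303000/10^-7) = log₂(13030000.0000) ≈ 23.6353.
Hence n = 24.

24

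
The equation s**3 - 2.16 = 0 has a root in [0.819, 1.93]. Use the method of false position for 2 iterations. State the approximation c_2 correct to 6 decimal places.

1.212645

f(0.819000) = -1.610647, f(1.930000) = 5.029057
step 1: c = 1.088504, f(c) = -0.870295 < 0 → new bracket [1.088504, 1.930000]
step 2: c = 1.212645, f(c) = -0.376796 < 0 → new bracket [1.212645, 1.930000]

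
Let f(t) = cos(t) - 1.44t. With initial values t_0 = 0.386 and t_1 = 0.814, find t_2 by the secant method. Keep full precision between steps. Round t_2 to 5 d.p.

f(t_0) = 0.370582, f(t_1) = -0.485564
t_2 = 0.814000 - (-0.485564)·(0.814000 - 0.386000)/(-0.485564 - (0.370582)) = 0.571259; f(t_2) = 0.018607

0.57126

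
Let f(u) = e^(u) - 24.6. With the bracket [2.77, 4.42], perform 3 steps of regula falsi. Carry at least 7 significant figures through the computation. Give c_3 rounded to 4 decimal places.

3.1485

f(2.770000) = -8.641366, f(4.420000) = 58.496285
step 1: c = 2.982373, f(c) = -4.865400 < 0 → new bracket [2.982373, 4.420000]
step 2: c = 3.092766, f(c) = -2.562060 < 0 → new bracket [3.092766, 4.420000]
step 3: c = 3.148457, f(c) = -1.299906 < 0 → new bracket [3.148457, 4.420000]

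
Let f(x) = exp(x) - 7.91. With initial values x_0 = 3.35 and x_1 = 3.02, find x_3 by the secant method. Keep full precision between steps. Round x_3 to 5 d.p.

f(x_0) = 20.592734, f(x_1) = 12.581292
x_2 = 3.020000 - (12.581292)·(3.020000 - 3.350000)/(12.581292 - (20.592734)) = 2.501763; f(x_2) = 4.293990
x_3 = 2.501763 - (4.293990)·(2.501763 - 3.020000)/(4.293990 - (12.581292)) = 2.233243; f(x_3) = 1.420076

2.23324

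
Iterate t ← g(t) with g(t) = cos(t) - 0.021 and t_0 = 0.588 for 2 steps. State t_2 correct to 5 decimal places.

0.66774

t_1 = g(0.588000) = 0.811052
t_2 = g(0.811052) = 0.667736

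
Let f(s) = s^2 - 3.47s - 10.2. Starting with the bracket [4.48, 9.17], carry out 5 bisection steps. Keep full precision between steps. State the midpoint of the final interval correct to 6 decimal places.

f(4.480000) = -5.675200, f(9.170000) = 42.069000 (opposite signs)
step 1: m = 6.825000, f(m) = 12.697875 > 0 → root in [4.480000, 6.825000]
step 2: m = 5.652500, f(m) = 2.136581 > 0 → root in [4.480000, 5.652500]
step 3: m = 5.066250, f(m) = -2.112998 < 0 → root in [5.066250, 5.652500]
step 4: m = 5.359375, f(m) = -0.074131 < 0 → root in [5.359375, 5.652500]
step 5: m = 5.505937, f(m) = 1.009745 > 0 → root in [5.359375, 5.505937]
Midpoint of [5.359375, 5.505937] = 5.432656

5.432656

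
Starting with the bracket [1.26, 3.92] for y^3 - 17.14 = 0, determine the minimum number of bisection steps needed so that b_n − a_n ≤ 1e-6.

22

Initial width b − a = 3.92 − 1.26 = 2.660000.
After n steps the width is (b−a)/2^n; need (b−a)/2^n ≤ 1e-6.
So n ≥ log₂(2.660000/1e-6) = log₂(2660000.0000) ≈ 21.3430.
Hence n = 22.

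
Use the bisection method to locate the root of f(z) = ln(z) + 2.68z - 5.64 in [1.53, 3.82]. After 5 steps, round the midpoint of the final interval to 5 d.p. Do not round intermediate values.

f(1.530000) = -1.114332, f(3.820000) = 5.937850 (opposite signs)
step 1: m = 2.675000, f(m) = 2.512949 > 0 → root in [1.530000, 2.675000]
step 2: m = 2.102500, f(m) = 0.737827 > 0 → root in [1.530000, 2.102500]
step 3: m = 1.816250, f(m) = -0.175676 < 0 → root in [1.816250, 2.102500]
step 4: m = 1.959375, f(m) = 0.283751 > 0 → root in [1.816250, 1.959375]
step 5: m = 1.887813, f(m) = 0.054756 > 0 → root in [1.816250, 1.887813]
Midpoint of [1.816250, 1.887813] = 1.852031

1.85203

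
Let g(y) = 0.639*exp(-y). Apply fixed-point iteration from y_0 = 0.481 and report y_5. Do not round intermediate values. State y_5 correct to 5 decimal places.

0.41912

y_1 = g(0.481000) = 0.395007
y_2 = g(0.395007) = 0.430478
y_3 = g(0.430478) = 0.415477
y_4 = g(0.415477) = 0.421756
y_5 = g(0.421756) = 0.419116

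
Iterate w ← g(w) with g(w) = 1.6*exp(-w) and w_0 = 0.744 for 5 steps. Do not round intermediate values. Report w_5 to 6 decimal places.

w_1 = g(0.744000) = 0.760335
w_2 = g(0.760335) = 0.748016
w_3 = g(0.748016) = 0.757288
w_4 = g(0.757288) = 0.750299
w_5 = g(0.750299) = 0.755561

0.755561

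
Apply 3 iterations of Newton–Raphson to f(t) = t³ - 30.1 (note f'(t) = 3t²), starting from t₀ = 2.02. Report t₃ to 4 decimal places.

3.1150

t_0 = 2.020000: f = -21.857592, f' = 12.241200 → t_1 = 2.020000 - (-21.857592)/(12.241200) = 3.805576
t_1 = 3.805576: f = 25.013904, f' = 43.447224 → t_2 = 3.805576 - (25.013904)/(43.447224) = 3.229845
t_2 = 3.229845: f = 3.593421, f' = 31.295699 → t_3 = 3.229845 - (3.593421)/(31.295699) = 3.115024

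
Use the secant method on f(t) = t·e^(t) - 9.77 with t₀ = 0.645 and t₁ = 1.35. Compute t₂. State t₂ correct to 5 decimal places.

f(t_0) = -8.540638, f(t_1) = -4.562476
t_2 = 1.350000 - (-4.562476)·(1.350000 - 0.645000)/(-4.562476 - (-8.540638)) = 2.158550; f(t_2) = 8.919976

2.15855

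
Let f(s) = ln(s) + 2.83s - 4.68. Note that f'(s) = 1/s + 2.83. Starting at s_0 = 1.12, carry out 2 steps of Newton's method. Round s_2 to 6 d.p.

1.508440

s_0 = 1.120000: f = -1.397071, f' = 3.722857 → s_1 = 1.120000 - (-1.397071)/(3.722857) = 1.495269
s_1 = 1.495269: f = -0.046084, f' = 3.498776 → s_2 = 1.495269 - (-0.046084)/(3.498776) = 1.508440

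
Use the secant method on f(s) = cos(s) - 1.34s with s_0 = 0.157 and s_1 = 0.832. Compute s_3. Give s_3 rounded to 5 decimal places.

0.61015

f(s_0) = 0.777321, f(s_1) = -0.441481
s_2 = 0.832000 - (-0.441481)·(0.832000 - 0.157000)/(-0.441481 - (0.777321)) = 0.587498; f(s_2) = 0.045083
s_3 = 0.587498 - (0.045083)·(0.587498 - 0.832000)/(0.045083 - (-0.441481)) = 0.610152; f(s_3) = 0.001956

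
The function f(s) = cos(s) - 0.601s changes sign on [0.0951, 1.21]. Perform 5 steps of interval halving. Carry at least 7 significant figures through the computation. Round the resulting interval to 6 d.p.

[0.931275, 0.966116]

f(0.095100) = 0.938326, f(1.210000) = -0.374191 (opposite signs)
step 1: m = 0.652550, f(m) = 0.402355 > 0 → root in [0.652550, 1.210000]
step 2: m = 0.931275, f(m) = 0.037115 > 0 → root in [0.931275, 1.210000]
step 3: m = 1.070637, f(m) = -0.163888 < 0 → root in [0.931275, 1.070637]
step 4: m = 1.000956, f(m) = -0.062077 < 0 → root in [0.931275, 1.000956]
step 5: m = 0.966116, f(m) = -0.012136 < 0 → root in [0.931275, 0.966116]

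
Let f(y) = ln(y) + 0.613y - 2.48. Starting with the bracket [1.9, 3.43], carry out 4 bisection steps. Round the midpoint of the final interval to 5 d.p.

2.52156

f(1.900000) = -0.673446, f(3.430000) = 0.855150 (opposite signs)
step 1: m = 2.665000, f(m) = 0.133849 > 0 → root in [1.900000, 2.665000]
step 2: m = 2.282500, f(m) = -0.255556 < 0 → root in [2.282500, 2.665000]
step 3: m = 2.473750, f(m) = -0.057856 < 0 → root in [2.473750, 2.665000]
step 4: m = 2.569375, f(m) = 0.038690 > 0 → root in [2.473750, 2.569375]
Midpoint of [2.473750, 2.569375] = 2.521562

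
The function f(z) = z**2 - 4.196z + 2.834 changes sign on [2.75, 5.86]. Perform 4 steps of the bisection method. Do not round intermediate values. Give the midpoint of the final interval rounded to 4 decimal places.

f(2.750000) = -1.142500, f(5.860000) = 12.585040 (opposite signs)
step 1: m = 4.305000, f(m) = 3.303245 > 0 → root in [2.750000, 4.305000]
step 2: m = 3.527500, f(m) = 0.475866 > 0 → root in [2.750000, 3.527500]
step 3: m = 3.138750, f(m) = -0.484443 < 0 → root in [3.138750, 3.527500]
step 4: m = 3.333125, f(m) = -0.042070 < 0 → root in [3.333125, 3.527500]
Midpoint of [3.333125, 3.527500] = 3.430312

3.4303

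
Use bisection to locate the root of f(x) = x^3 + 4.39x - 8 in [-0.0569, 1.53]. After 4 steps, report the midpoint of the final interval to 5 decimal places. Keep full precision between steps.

f(-0.056900) = -8.249975, f(1.530000) = 2.298277 (opposite signs)
step 1: m = 0.736550, f(m) = -4.366963 < 0 → root in [0.736550, 1.530000]
step 2: m = 1.133275, f(m) = -1.569444 < 0 → root in [1.133275, 1.530000]
step 3: m = 1.331638, f(m) = 0.207226 > 0 → root in [1.133275, 1.331638]
step 4: m = 1.232456, f(m) = -0.717480 < 0 → root in [1.232456, 1.331638]
Midpoint of [1.232456, 1.331638] = 1.282047

1.28205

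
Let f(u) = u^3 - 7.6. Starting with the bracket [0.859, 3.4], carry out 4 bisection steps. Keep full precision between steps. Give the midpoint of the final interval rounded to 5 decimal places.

1.89128

f(0.859000) = -6.966160, f(3.400000) = 31.704000 (opposite signs)
step 1: m = 2.129500, f(m) = 2.056793 > 0 → root in [0.859000, 2.129500]
step 2: m = 1.494250, f(m) = -4.263664 < 0 → root in [1.494250, 2.129500]
step 3: m = 1.811875, f(m) = -1.651812 < 0 → root in [1.811875, 2.129500]
step 4: m = 1.970688, f(m) = 0.053380 > 0 → root in [1.811875, 1.970688]
Midpoint of [1.811875, 1.970688] = 1.891281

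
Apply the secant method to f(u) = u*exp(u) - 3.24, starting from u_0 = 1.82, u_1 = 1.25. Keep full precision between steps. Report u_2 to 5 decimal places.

Secant update: u_(k+1) = u_k − f(u_k)·(u_k − u_(k-1))/(f(u_k) − f(u_(k-1))).
f(u_0) = 7.992782, f(u_1) = 1.122929
u_2 = 1.250000 - (1.122929)·(1.250000 - 1.820000)/(1.122929 - (7.992782)) = 1.156829; f(u_2) = 0.438526

1.15683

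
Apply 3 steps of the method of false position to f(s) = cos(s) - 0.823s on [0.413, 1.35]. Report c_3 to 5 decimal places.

0.82442

f(0.413000) = 0.576022, f(1.350000) = -0.892043
step 1: c = 0.780649, f(c) = 0.067983 > 0 → new bracket [0.780649, 1.350000]
step 2: c = 0.820967, f(c) = 0.005858 > 0 → new bracket [0.820967, 1.350000]
step 3: c = 0.824418, f(c) = 0.000488 > 0 → new bracket [0.824418, 1.350000]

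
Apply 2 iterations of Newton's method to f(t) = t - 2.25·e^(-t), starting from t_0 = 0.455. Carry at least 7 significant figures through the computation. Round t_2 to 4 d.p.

f'(t) = 1 + 2.25·e^(-t)
t_0 = 0.455000: f = -0.972508, f' = 2.427508 → t_1 = 0.455000 - (-0.972508)/(2.427508) = 0.855620
t_1 = 0.855620: f = -0.100674, f' = 1.956294 → t_2 = 0.855620 - (-0.100674)/(1.956294) = 0.907082

0.9071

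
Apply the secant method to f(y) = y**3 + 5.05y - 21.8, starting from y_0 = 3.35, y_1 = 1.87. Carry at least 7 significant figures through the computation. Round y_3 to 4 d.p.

f(y_0) = 32.712875, f(y_1) = -5.817297
y_2 = 1.870000 - (-5.817297)·(1.870000 - 3.350000)/(-5.817297 - (32.712875)) = 2.093451; f(y_2) = -2.053449
y_3 = 2.093451 - (-2.053449)·(2.093451 - 1.870000)/(-2.053449 - (-5.817297)) = 2.215359; f(y_3) = 0.260142

2.2154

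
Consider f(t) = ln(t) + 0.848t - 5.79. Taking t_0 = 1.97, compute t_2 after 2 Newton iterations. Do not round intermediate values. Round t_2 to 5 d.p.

4.93926

Newton update: t ← t − f(t)/f'(t).
f'(t) = 1/t + 0.848
t_0 = 1.970000: f = -3.441406, f' = 1.355614 → t_1 = 1.970000 - (-3.441406)/(1.355614) = 4.508633
t_1 = 4.508633: f = -0.460686, f' = 1.069797 → t_2 = 4.508633 - (-0.460686)/(1.069797) = 4.939262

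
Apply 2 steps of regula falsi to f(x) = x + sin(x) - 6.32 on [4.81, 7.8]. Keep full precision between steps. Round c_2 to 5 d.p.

6.29944

False-position update: c = (a·f(b) − b·f(a))/(f(b) − f(a)); replace the endpoint whose sign matches f(c).
f(4.810000) = -2.505240, f(7.800000) = 2.478543
step 1: c = 6.313008, f(c) = 0.022827 > 0 → new bracket [4.810000, 6.313008]
step 2: c = 6.299437, f(c) = -0.004312 < 0 → new bracket [6.299437, 6.313008]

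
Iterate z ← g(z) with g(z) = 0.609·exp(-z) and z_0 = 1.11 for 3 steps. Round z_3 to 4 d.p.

z_1 = g(1.110000) = 0.200701
z_2 = g(0.200701) = 0.498257
z_3 = g(0.498257) = 0.370021

0.3700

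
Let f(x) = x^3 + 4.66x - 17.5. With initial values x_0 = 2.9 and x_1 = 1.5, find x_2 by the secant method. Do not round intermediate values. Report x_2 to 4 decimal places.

f(x_0) = 20.403000, f(x_1) = -7.135000
x_2 = 1.500000 - (-7.135000)·(1.500000 - 2.900000)/(-7.135000 - (20.403000)) = 1.862735; f(x_2) = -2.356369

1.8627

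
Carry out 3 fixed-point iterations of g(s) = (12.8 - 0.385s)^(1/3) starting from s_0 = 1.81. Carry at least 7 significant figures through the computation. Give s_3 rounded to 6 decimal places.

2.284370

s_1 = g(1.810000) = 2.295970
s_2 = g(2.295970) = 2.284077
s_3 = g(2.284077) = 2.284370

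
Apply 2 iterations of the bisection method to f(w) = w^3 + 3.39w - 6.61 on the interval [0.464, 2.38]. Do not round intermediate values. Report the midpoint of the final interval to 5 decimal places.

1.18250

f(0.464000) = -4.937143, f(2.380000) = 14.939472 (opposite signs)
step 1: m = 1.422000, f(m) = 1.085983 > 0 → root in [0.464000, 1.422000]
step 2: m = 0.943000, f(m) = -2.574668 < 0 → root in [0.943000, 1.422000]
Midpoint of [0.943000, 1.422000] = 1.182500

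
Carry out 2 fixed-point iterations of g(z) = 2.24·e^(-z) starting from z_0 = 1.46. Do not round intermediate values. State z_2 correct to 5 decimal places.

1.33145

z_1 = g(1.460000) = 0.520209
z_2 = g(0.520209) = 1.331447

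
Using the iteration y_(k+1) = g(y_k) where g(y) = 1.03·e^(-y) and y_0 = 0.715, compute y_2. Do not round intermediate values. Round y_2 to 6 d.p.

0.622315

y_1 = g(0.715000) = 0.503868
y_2 = g(0.503868) = 0.622315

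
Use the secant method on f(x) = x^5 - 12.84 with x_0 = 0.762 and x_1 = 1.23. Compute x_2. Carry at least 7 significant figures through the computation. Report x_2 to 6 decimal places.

3.063786

f(x_0) = -12.583094, f(x_1) = -10.024694
x_2 = 1.230000 - (-10.024694)·(1.230000 - 0.762000)/(-10.024694 - (-12.583094)) = 3.063786; f(x_2) = 257.115486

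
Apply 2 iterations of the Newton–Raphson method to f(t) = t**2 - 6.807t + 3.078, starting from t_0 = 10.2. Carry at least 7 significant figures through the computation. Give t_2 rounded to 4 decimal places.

f'(t) = 2t - 6.807
t_0 = 10.200000: f = 37.686600, f' = 13.593000 → t_1 = 10.200000 - (37.686600)/(13.593000) = 7.427499
t_1 = 7.427499: f = 7.686759, f' = 8.047999 → t_2 = 7.427499 - (7.686759)/(8.047999) = 6.472385

6.4724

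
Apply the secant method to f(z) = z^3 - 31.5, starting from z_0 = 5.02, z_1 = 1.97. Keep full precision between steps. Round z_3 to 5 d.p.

f(z_0) = 95.006008, f(z_1) = -23.854627
z_2 = 1.970000 - (-23.854627)·(1.970000 - 5.020000)/(-23.854627 - (95.006008)) = 2.582117; f(z_2) = -14.284179
z_3 = 2.582117 - (-14.284179)·(2.582117 - 1.970000)/(-14.284179 - (-23.854627)) = 3.495720; f(z_3) = 11.217895

3.49572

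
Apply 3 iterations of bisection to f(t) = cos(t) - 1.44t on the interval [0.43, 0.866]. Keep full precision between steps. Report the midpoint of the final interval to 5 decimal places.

f(0.430000) = 0.289766, f(0.866000) = -0.599161 (opposite signs)
step 1: m = 0.648000, f(m) = -0.135827 < 0 → root in [0.430000, 0.648000]
step 2: m = 0.539000, f(m) = 0.082062 > 0 → root in [0.539000, 0.648000]
step 3: m = 0.593500, f(m) = -0.025652 < 0 → root in [0.539000, 0.593500]
Midpoint of [0.539000, 0.593500] = 0.566250

0.56625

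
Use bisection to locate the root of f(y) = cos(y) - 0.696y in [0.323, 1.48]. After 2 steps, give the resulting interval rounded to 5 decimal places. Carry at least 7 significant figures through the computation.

f(0.323000) = 0.723479, f(1.480000) = -0.939408 (opposite signs)
step 1: m = 0.901500, f(m) = -0.007010 < 0 → root in [0.323000, 0.901500]
step 2: m = 0.612250, f(m) = 0.392231 > 0 → root in [0.612250, 0.901500]

[0.61225, 0.90150]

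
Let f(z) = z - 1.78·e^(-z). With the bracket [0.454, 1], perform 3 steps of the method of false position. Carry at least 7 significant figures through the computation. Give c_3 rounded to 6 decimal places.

0.799991

f(0.454000) = -0.676447, f(1.000000) = 0.345175
step 1: c = 0.815523, f(c) = 0.028038 > 0 → new bracket [0.454000, 0.815523]
step 2: c = 0.801135, f(c) = 0.002237 > 0 → new bracket [0.454000, 0.801135]
step 3: c = 0.799991, f(c) = 0.000178 > 0 → new bracket [0.454000, 0.799991]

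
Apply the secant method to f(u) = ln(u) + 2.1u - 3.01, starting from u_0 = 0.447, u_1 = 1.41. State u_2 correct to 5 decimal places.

1.32054

f(u_0) = -2.876497, f(u_1) = 0.294590
u_2 = 1.410000 - (0.294590)·(1.410000 - 0.447000)/(0.294590 - (-2.876497)) = 1.320539; f(u_2) = 0.041171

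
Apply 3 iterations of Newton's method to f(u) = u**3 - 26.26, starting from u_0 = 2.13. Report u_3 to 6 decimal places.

Newton update: u ← u − f(u)/f'(u).
f'(u) = 3u**2
u_0 = 2.130000: f = -16.596403, f' = 13.610700 → u_1 = 2.130000 - (-16.596403)/(13.610700) = 3.349364
u_1 = 3.349364: f = 11.313980, f' = 33.654726 → u_2 = 3.349364 - (11.313980)/(33.654726) = 3.013186
u_2 = 3.013186: f = 1.097599, f' = 27.237876 → u_3 = 3.013186 - (1.097599)/(27.237876) = 2.972890

2.972890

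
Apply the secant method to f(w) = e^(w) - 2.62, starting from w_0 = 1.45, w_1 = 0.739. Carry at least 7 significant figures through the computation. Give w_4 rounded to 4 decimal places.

0.9630

f(w_0) = 1.643115, f(w_1) = -0.526159
w_2 = 0.739000 - (-0.526159)·(0.739000 - 1.450000)/(-0.526159 - (1.643115)) = 0.911454; f(w_2) = -0.132063
w_3 = 0.911454 - (-0.132063)·(0.911454 - 0.739000)/(-0.132063 - (-0.526159)) = 0.969244; f(w_3) = 0.015950
w_4 = 0.969244 - (0.015950)·(0.969244 - 0.911454)/(0.015950 - (-0.132063)) = 0.963016; f(w_4) = -0.000414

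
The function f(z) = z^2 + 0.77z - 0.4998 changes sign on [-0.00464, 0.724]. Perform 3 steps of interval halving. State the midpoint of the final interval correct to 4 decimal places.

f(-0.004640) = -0.503351, f(0.724000) = 0.581856 (opposite signs)
step 1: m = 0.359680, f(m) = -0.093477 < 0 → root in [0.359680, 0.724000]
step 2: m = 0.541840, f(m) = 0.211007 > 0 → root in [0.359680, 0.541840]
step 3: m = 0.450760, f(m) = 0.050470 > 0 → root in [0.359680, 0.450760]
Midpoint of [0.359680, 0.450760] = 0.405220

0.4052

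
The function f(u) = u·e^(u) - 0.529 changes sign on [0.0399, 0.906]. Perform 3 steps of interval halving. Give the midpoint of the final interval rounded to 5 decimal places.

0.41882

f(0.039900) = -0.487476, f(0.906000) = 1.712811 (opposite signs)
step 1: m = 0.472950, f(m) = 0.229953 > 0 → root in [0.039900, 0.472950]
step 2: m = 0.256425, f(m) = -0.197622 < 0 → root in [0.256425, 0.472950]
step 3: m = 0.364688, f(m) = -0.003827 < 0 → root in [0.364688, 0.472950]
Midpoint of [0.364688, 0.472950] = 0.418819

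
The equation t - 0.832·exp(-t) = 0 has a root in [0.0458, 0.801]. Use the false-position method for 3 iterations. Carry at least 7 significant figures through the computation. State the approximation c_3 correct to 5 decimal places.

0.50324

False-position update: c = (a·f(b) − b·f(a))/(f(b) − f(a)); replace the endpoint whose sign matches f(c).
f(0.045800) = -0.748954, f(0.801000) = 0.427532
step 1: c = 0.526562, f(c) = 0.035156 > 0 → new bracket [0.045800, 0.526562]
step 2: c = 0.505007, f(c) = 0.002893 > 0 → new bracket [0.045800, 0.505007]
step 3: c = 0.503239, f(c) = 0.000238 > 0 → new bracket [0.045800, 0.503239]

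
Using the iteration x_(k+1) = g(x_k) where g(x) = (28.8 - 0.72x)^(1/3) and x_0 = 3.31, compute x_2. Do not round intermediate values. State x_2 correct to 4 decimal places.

2.9872

x_1 = g(3.310000) = 2.978243
x_2 = g(2.978243) = 2.987192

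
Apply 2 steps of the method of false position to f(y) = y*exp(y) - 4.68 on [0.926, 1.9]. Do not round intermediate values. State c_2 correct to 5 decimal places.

f(0.926000) = -2.342414, f(1.900000) = 8.023199
step 1: c = 1.146104, f(c) = -1.074458 < 0 → new bracket [1.146104, 1.900000]
step 2: c = 1.235141, f(c) = -0.432519 < 0 → new bracket [1.235141, 1.900000]

1.23514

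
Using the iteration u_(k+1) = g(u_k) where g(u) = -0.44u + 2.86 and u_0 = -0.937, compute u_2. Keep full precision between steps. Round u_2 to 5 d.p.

u_1 = g(-0.937000) = 3.272280
u_2 = g(3.272280) = 1.420197

1.42020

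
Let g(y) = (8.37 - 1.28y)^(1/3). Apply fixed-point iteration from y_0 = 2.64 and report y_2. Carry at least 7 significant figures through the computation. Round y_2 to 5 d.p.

1.83537

y_1 = g(2.640000) = 1.708927
y_2 = g(1.708927) = 1.835368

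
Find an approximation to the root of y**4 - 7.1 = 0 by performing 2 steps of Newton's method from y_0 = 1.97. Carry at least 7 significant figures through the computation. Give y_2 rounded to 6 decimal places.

f'(y) = 4y**3
y_0 = 1.970000: f = 7.961385, f' = 30.581492 → y_1 = 1.970000 - (7.961385)/(30.581492) = 1.709667
y_1 = 1.709667: f = 1.443694, f' = 19.989146 → y_2 = 1.709667 - (1.443694)/(19.989146) = 1.637443

1.637443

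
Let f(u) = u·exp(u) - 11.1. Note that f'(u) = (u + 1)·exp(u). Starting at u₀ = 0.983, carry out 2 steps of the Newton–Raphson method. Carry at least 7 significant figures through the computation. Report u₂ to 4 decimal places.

2.0954

Newton update: u ← u − f(u)/f'(u).
u_0 = 0.983000: f = -8.472970, f' = 5.299491 → u_1 = 0.983000 - (-8.472970)/(5.299491) = 2.581827
u_1 = 2.581827: f = 23.035038, f' = 47.356311 → u_2 = 2.581827 - (23.035038)/(47.356311) = 2.095407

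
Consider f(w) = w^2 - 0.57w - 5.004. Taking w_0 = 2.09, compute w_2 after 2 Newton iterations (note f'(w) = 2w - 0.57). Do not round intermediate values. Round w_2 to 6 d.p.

Newton update: w ← w − f(w)/f'(w).
w_0 = 2.090000: f = -1.827200, f' = 3.610000 → w_1 = 2.090000 - (-1.827200)/(3.610000) = 2.596150
w_1 = 2.596150: f = 0.256187, f' = 4.622299 → w_2 = 2.596150 - (0.256187)/(4.622299) = 2.540725

2.540725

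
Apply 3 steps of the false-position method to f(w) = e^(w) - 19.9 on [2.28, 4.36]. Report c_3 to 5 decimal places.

2.86930

f(2.280000) = -10.123320, f(4.360000) = 58.357134
step 1: c = 2.587482, f(c) = -6.603751 < 0 → new bracket [2.587482, 4.360000]
step 2: c = 2.767671, f(c) = -3.978483 < 0 → new bracket [2.767671, 4.360000]
step 3: c = 2.869300, f(c) = -2.275331 < 0 → new bracket [2.869300, 4.360000]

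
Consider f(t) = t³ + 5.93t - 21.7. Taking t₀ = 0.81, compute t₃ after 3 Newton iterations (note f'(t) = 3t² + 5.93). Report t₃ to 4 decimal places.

2.1069

Newton update: t ← t − f(t)/f'(t).
t_0 = 0.810000: f = -16.365259, f' = 7.898300 → t_1 = 0.810000 - (-16.365259)/(7.898300) = 2.881998
t_1 = 2.881998: f = 19.327860, f' = 30.847731 → t_2 = 2.881998 - (19.327860)/(30.847731) = 2.255441
t_2 = 2.255441: f = 3.148219, f' = 21.191038 → t_3 = 2.255441 - (3.148219)/(21.191038) = 2.106877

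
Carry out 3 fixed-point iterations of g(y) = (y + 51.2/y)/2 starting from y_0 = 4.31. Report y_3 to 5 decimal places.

7.15562

y_1 = g(4.310000) = 8.094675
y_2 = g(8.094675) = 7.209910
y_3 = g(7.209910) = 7.155623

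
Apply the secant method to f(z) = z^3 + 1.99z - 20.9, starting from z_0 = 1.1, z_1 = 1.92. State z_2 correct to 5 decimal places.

f(z_0) = -17.380000, f(z_1) = -10.001312
z_2 = 1.920000 - (-10.001312)·(1.920000 - 1.100000)/(-10.001312 - (-17.380000)) = 3.031454; f(z_2) = 12.990801

3.03145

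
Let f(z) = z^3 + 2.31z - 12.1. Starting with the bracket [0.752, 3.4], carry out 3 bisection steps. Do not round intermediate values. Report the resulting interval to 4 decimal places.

f(0.752000) = -9.937621, f(3.400000) = 35.058000 (opposite signs)
step 1: m = 2.076000, f(m) = 1.642655 > 0 → root in [0.752000, 2.076000]
step 2: m = 1.414000, f(m) = -6.006514 < 0 → root in [1.414000, 2.076000]
step 3: m = 1.745000, f(m) = -2.755481 < 0 → root in [1.745000, 2.076000]

[1.7450, 2.0760]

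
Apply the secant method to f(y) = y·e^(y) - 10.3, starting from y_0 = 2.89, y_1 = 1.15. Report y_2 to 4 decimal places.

f(y_0) = 41.700665, f(y_1) = -6.668078
y_2 = 1.150000 - (-6.668078)·(1.150000 - 2.890000)/(-6.668078 - (41.700665)) = 1.389875; f(y_2) = -4.720557

1.3899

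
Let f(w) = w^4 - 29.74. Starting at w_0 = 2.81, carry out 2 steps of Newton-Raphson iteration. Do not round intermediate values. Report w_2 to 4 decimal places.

2.3421

f'(w) = 4w^3
w_0 = 2.810000: f = 32.608395, f' = 88.752164 → w_1 = 2.810000 - (32.608395)/(88.752164) = 2.442590
w_1 = 2.442590: f = 5.856115, f' = 58.292401 → w_2 = 2.442590 - (5.856115)/(58.292401) = 2.342129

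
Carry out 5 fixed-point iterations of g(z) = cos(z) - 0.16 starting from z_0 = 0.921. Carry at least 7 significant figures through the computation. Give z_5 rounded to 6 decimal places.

0.618666

z_1 = g(0.921000) = 0.445024
z_2 = g(0.445024) = 0.742600
z_3 = g(0.742600) = 0.576713
z_4 = g(0.576713) = 0.678260
z_5 = g(0.678260) = 0.618666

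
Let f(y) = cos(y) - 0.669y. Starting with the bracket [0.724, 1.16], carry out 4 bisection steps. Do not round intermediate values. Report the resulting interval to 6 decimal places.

[0.887500, 0.914750]

f(0.724000) = 0.264806, f(1.160000) = -0.376700 (opposite signs)
step 1: m = 0.942000, f(m) = -0.042026 < 0 → root in [0.724000, 0.942000]
step 2: m = 0.833000, f(m) = 0.115382 > 0 → root in [0.833000, 0.942000]
step 3: m = 0.887500, f(m) = 0.037615 > 0 → root in [0.887500, 0.942000]
step 4: m = 0.914750, f(m) = -0.001979 < 0 → root in [0.887500, 0.914750]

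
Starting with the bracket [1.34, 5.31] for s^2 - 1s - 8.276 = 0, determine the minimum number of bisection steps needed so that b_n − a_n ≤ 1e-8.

Initial width b − a = 5.31 − 1.34 = 3.970000.
After n steps the width is (b−a)/2^n; need (b−a)/2^n ≤ 1e-8.
So n ≥ log₂(3.970000/1e-8) = log₂(397000000.0000) ≈ 28.5646.
Hence n = 29.

29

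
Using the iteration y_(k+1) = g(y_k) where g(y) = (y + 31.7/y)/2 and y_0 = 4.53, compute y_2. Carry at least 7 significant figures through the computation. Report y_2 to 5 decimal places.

y_1 = g(4.530000) = 5.763896
y_2 = g(5.763896) = 5.631824

5.63182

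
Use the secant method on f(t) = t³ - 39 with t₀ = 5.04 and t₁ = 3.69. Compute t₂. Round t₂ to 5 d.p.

f(t_0) = 89.024064, f(t_1) = 11.243409
t_2 = 3.690000 - (11.243409)·(3.690000 - 5.040000)/(11.243409 - (89.024064)) = 3.494854; f(t_2) = 3.686154

3.49485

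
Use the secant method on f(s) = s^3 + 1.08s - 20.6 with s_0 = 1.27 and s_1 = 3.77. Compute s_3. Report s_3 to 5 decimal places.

Secant update: s_(k+1) = s_k − f(s_k)·(s_k − s_(k-1))/(f(s_k) − f(s_(k-1))).
f(s_0) = -17.180017, f(s_1) = 37.054233
s_2 = 3.770000 - (37.054233)·(3.770000 - 1.270000)/(37.054233 - (-17.180017)) = 2.061936; f(s_2) = -9.606626
s_3 = 2.061936 - (-9.606626)·(2.061936 - 3.770000)/(-9.606626 - (37.054233)) = 2.413595; f(s_3) = -3.933057

2.41360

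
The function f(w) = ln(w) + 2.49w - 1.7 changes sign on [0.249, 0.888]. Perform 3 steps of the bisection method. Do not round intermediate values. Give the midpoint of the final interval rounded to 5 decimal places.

f(0.249000) = -2.470292, f(0.888000) = 0.392336 (opposite signs)
step 1: m = 0.568500, f(m) = -0.849189 < 0 → root in [0.568500, 0.888000]
step 2: m = 0.728250, f(m) = -0.203768 < 0 → root in [0.728250, 0.888000]
step 3: m = 0.808125, f(m) = 0.099193 > 0 → root in [0.728250, 0.808125]
Midpoint of [0.728250, 0.808125] = 0.768188

0.76819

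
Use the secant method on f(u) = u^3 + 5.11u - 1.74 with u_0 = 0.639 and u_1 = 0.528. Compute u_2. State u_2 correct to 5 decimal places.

f(u_0) = 1.786207, f(u_1) = 1.105278
u_2 = 0.528000 - (1.105278)·(0.528000 - 0.639000)/(1.105278 - (1.786207)) = 0.347826; f(u_2) = 0.079471

0.34783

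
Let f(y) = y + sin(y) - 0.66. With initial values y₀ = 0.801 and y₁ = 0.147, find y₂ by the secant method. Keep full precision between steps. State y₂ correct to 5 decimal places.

f(y_0) = 0.859052, f(y_1) = -0.366529
y_2 = 0.147000 - (-0.366529)·(0.147000 - 0.801000)/(-0.366529 - (0.859052)) = 0.342589; f(y_2) = 0.018515

0.34259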